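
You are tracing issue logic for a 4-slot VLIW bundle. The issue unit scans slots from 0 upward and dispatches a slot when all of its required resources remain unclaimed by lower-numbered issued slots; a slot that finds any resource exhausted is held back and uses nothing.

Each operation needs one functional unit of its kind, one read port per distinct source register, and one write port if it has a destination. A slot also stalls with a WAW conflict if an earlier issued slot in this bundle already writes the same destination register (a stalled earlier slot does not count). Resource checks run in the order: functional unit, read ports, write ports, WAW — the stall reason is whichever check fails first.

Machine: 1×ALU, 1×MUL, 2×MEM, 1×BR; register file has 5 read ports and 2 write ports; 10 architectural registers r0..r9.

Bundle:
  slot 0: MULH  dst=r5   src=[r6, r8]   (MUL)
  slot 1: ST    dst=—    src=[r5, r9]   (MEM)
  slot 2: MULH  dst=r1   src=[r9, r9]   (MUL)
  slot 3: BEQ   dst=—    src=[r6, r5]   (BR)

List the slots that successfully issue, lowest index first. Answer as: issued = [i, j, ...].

issued = [0, 1]

slot 0 (MUL): ISSUE — free A1,Mu0,Ld2,B1 rp3 wp1
slot 1 (MEM): ISSUE — free A1,Mu0,Ld1,B1 rp1 wp1
slot 2 (MUL): stall FU — free A1,Mu0,Ld1,B1 rp1 wp1
slot 3 (BR): stall RD_PORT — free A1,Mu0,Ld1,B1 rp1 wp1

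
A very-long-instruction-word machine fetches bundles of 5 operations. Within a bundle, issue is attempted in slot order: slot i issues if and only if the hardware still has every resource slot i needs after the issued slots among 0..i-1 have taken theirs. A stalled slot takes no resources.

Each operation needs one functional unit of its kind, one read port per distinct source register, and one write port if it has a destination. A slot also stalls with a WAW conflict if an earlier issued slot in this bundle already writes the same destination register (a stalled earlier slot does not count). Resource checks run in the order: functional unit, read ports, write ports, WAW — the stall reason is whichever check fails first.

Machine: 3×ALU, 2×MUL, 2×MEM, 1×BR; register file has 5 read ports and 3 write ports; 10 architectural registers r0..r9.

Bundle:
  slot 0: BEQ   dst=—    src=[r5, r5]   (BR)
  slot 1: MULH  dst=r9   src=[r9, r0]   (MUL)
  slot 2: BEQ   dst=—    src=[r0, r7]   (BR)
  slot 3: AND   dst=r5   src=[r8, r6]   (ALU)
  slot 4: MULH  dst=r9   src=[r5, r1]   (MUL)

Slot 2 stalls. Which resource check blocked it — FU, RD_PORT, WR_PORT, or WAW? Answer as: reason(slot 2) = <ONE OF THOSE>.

reason(slot 2) = FU

slot 0 (BR): ISSUE — free A3,Mu2,Ld2,B0 rp4 wp3
slot 1 (MUL): ISSUE — free A3,Mu1,Ld2,B0 rp2 wp2
slot 2 (BR): stall FU — free A3,Mu1,Ld2,B0 rp2 wp2
slot 3 (ALU): ISSUE — free A2,Mu1,Ld2,B0 rp0 wp1
slot 4 (MUL): stall RD_PORT — free A2,Mu1,Ld2,B0 rp0 wp1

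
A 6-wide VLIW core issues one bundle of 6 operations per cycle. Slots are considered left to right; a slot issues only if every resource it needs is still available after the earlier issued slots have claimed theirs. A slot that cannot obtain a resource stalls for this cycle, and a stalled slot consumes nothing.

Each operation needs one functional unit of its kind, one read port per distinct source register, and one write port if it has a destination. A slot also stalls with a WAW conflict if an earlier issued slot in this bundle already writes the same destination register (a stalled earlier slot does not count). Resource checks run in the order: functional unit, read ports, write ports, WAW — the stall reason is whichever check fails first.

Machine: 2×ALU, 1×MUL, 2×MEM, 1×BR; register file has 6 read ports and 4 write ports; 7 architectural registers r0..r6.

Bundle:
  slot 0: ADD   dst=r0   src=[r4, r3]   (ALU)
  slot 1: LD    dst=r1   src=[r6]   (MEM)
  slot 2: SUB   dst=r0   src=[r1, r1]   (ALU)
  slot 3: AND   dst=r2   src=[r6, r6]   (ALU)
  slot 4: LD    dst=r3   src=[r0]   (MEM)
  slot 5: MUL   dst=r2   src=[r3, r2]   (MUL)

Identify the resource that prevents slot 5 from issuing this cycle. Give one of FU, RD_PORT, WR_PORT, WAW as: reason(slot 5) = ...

#0 ALU src=r4,r3 dispatched  <A:1 Mu:1 Ld:2 B:1 rd:4 wr:3>
#1 MEM src=r6 dispatched  <A:1 Mu:1 Ld:1 B:1 rd:3 wr:2>
#2 ALU src=r1,r1 held:WAW  <A:1 Mu:1 Ld:1 B:1 rd:3 wr:2>
#3 ALU src=r6,r6 dispatched  <A:0 Mu:1 Ld:1 B:1 rd:2 wr:1>
#4 MEM src=r0 dispatched  <A:0 Mu:1 Ld:0 B:1 rd:1 wr:0>
#5 MUL src=r3,r2 held:RD_PORT  <A:0 Mu:1 Ld:0 B:1 rd:1 wr:0>

reason(slot 5) = RD_PORT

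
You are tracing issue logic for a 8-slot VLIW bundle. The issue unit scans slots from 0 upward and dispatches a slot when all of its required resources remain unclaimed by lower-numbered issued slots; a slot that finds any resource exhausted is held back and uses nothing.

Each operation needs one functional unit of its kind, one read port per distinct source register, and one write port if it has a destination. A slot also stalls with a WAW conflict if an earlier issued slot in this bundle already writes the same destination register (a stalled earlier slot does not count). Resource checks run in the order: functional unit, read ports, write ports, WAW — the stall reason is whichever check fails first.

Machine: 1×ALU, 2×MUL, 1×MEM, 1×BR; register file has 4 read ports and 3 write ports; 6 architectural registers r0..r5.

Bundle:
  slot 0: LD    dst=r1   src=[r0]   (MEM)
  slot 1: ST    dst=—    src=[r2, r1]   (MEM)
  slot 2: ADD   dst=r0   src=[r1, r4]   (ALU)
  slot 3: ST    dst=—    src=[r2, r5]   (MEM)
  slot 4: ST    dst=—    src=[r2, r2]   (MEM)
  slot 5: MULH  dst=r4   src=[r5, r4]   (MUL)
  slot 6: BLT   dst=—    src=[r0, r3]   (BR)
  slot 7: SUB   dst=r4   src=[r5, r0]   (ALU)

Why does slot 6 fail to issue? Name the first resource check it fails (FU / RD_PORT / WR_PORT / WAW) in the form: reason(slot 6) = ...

slot 0 (MEM): ISSUE — free A1,Mu2,Ld0,B1 rp3 wp2
slot 1 (MEM): stall FU — free A1,Mu2,Ld0,B1 rp3 wp2
slot 2 (ALU): ISSUE — free A0,Mu2,Ld0,B1 rp1 wp1
slot 3 (MEM): stall FU — free A0,Mu2,Ld0,B1 rp1 wp1
slot 4 (MEM): stall FU — free A0,Mu2,Ld0,B1 rp1 wp1
slot 5 (MUL): stall RD_PORT — free A0,Mu2,Ld0,B1 rp1 wp1
slot 6 (BR): stall RD_PORT — free A0,Mu2,Ld0,B1 rp1 wp1
slot 7 (ALU): stall FU — free A0,Mu2,Ld0,B1 rp1 wp1

reason(slot 6) = RD_PORT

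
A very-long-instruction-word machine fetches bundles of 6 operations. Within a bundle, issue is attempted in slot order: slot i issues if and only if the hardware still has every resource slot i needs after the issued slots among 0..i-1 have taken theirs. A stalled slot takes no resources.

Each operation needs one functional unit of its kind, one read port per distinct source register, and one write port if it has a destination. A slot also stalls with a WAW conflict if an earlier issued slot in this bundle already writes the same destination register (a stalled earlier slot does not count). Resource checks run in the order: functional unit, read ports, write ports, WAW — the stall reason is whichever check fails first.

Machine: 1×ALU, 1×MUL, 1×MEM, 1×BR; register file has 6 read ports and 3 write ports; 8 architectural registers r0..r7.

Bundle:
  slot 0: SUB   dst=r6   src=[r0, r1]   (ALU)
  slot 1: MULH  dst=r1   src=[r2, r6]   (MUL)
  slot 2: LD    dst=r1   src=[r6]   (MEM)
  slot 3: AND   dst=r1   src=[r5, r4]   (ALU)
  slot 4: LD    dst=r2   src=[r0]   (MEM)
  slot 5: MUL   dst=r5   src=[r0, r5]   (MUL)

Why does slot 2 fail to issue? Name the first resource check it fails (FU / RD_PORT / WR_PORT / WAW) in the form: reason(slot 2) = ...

(0) want 1×ALU +2rd +1wr — yes → AL0|MU1|ME1|BR1|rd4|wr2
(1) want 1×MUL +2rd +1wr — yes → AL0|MU0|ME1|BR1|rd2|wr1
(2) want 1×MEM +1rd +1wr — WAW → AL0|MU0|ME1|BR1|rd2|wr1
(3) want 1×ALU +2rd +1wr — FU → AL0|MU0|ME1|BR1|rd2|wr1
(4) want 1×MEM +1rd +1wr — yes → AL0|MU0|ME0|BR1|rd1|wr0
(5) want 1×MUL +2rd +1wr — FU → AL0|MU0|ME0|BR1|rd1|wr0

reason(slot 2) = WAW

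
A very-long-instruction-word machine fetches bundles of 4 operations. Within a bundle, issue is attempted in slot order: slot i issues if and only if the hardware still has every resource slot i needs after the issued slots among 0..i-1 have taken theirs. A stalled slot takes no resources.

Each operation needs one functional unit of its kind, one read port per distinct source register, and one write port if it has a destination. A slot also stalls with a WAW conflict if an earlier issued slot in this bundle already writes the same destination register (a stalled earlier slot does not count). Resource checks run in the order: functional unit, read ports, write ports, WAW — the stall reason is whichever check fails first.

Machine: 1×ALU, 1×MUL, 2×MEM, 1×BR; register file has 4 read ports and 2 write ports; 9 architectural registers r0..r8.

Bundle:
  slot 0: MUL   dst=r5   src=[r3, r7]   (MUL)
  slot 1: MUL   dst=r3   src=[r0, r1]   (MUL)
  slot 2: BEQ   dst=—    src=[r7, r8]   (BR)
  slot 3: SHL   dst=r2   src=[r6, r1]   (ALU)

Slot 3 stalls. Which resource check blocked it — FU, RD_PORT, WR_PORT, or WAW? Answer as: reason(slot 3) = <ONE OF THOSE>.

reason(slot 3) = RD_PORT

  0. MUL→r5 ⇒ go  {1A/0Mu/2Ld/1B | 2r 1w}
  1. MUL→r3 ⇒ no(FU)  {1A/0Mu/2Ld/1B | 2r 1w}
  2. BR ⇒ go  {1A/0Mu/2Ld/0B | 0r 1w}
  3. ALU→r2 ⇒ no(RD_PORT)  {1A/0Mu/2Ld/0B | 0r 1w}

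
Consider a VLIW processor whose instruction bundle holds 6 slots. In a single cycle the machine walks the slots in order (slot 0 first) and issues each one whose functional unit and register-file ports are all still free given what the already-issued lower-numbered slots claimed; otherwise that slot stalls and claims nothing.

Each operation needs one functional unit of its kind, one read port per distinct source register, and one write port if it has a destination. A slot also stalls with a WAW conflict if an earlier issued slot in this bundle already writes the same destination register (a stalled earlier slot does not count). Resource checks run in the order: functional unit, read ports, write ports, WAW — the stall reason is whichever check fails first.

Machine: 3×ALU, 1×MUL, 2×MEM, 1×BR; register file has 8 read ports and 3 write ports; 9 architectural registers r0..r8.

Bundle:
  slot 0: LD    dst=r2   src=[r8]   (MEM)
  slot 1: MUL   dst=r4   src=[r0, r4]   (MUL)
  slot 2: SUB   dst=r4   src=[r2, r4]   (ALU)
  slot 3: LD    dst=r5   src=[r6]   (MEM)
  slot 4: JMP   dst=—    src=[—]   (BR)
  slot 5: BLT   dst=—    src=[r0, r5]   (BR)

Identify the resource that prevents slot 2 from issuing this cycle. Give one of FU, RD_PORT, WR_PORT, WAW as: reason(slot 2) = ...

reason(slot 2) = WAW

#0 MEM src=r8 dispatched  <A:3 Mu:1 Ld:1 B:1 rd:7 wr:2>
#1 MUL src=r0,r4 dispatched  <A:3 Mu:0 Ld:1 B:1 rd:5 wr:1>
#2 ALU src=r2,r4 held:WAW  <A:3 Mu:0 Ld:1 B:1 rd:5 wr:1>
#3 MEM src=r6 dispatched  <A:3 Mu:0 Ld:0 B:1 rd:4 wr:0>
#4 BR src=- dispatched  <A:3 Mu:0 Ld:0 B:0 rd:4 wr:0>
#5 BR src=r0,r5 held:FU  <A:3 Mu:0 Ld:0 B:0 rd:4 wr:0>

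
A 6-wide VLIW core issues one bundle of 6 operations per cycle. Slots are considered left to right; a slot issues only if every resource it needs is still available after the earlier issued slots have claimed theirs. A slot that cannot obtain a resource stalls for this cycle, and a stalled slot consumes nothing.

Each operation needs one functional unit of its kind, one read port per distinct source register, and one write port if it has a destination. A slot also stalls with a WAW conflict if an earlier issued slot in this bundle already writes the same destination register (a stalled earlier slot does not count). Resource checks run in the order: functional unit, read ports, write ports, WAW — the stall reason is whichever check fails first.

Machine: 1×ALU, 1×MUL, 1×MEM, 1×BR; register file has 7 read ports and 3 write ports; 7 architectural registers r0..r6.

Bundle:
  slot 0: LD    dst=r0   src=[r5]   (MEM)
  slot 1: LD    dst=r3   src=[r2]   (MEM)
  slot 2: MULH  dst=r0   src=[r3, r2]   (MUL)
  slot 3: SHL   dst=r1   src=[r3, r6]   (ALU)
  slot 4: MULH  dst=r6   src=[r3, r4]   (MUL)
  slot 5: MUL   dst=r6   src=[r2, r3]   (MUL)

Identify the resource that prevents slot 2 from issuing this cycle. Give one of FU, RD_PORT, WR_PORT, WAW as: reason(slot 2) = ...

reason(slot 2) = WAW

[0] MEM needs rd=1 wr=1: ok; after: ALU=1 MUL=1 MEM=0 BR=1, R=6, W=2
[1] MEM needs rd=1 wr=1: FU; after: ALU=1 MUL=1 MEM=0 BR=1, R=6, W=2
[2] MUL needs rd=2 wr=1: WAW; after: ALU=1 MUL=1 MEM=0 BR=1, R=6, W=2
[3] ALU needs rd=2 wr=1: ok; after: ALU=0 MUL=1 MEM=0 BR=1, R=4, W=1
[4] MUL needs rd=2 wr=1: ok; after: ALU=0 MUL=0 MEM=0 BR=1, R=2, W=0
[5] MUL needs rd=2 wr=1: FU; after: ALU=0 MUL=0 MEM=0 BR=1, R=2, W=0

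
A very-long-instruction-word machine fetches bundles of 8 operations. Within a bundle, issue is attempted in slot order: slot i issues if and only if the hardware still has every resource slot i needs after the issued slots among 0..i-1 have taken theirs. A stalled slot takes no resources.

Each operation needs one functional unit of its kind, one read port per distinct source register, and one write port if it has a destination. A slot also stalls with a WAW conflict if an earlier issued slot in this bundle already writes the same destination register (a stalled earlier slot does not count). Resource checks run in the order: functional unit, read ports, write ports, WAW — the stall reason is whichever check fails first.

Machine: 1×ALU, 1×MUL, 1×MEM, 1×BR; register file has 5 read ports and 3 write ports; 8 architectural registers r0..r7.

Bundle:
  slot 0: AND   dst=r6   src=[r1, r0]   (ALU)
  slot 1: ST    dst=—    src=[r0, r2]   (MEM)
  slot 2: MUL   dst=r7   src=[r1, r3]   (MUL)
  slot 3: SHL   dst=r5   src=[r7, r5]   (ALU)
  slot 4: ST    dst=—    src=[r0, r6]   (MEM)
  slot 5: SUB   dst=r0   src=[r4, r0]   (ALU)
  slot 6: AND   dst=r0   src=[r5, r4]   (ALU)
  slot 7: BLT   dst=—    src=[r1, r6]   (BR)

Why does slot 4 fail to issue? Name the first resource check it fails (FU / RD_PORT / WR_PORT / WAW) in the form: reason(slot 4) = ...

  0. ALU→r6 ⇒ go  {0A/1Mu/1Ld/1B | 3r 2w}
  1. MEM ⇒ go  {0A/1Mu/0Ld/1B | 1r 2w}
  2. MUL→r7 ⇒ no(RD_PORT)  {0A/1Mu/0Ld/1B | 1r 2w}
  3. ALU→r5 ⇒ no(FU)  {0A/1Mu/0Ld/1B | 1r 2w}
  4. MEM ⇒ no(FU)  {0A/1Mu/0Ld/1B | 1r 2w}
  5. ALU→r0 ⇒ no(FU)  {0A/1Mu/0Ld/1B | 1r 2w}
  6. ALU→r0 ⇒ no(FU)  {0A/1Mu/0Ld/1B | 1r 2w}
  7. BR ⇒ no(RD_PORT)  {0A/1Mu/0Ld/1B | 1r 2w}

reason(slot 4) = FU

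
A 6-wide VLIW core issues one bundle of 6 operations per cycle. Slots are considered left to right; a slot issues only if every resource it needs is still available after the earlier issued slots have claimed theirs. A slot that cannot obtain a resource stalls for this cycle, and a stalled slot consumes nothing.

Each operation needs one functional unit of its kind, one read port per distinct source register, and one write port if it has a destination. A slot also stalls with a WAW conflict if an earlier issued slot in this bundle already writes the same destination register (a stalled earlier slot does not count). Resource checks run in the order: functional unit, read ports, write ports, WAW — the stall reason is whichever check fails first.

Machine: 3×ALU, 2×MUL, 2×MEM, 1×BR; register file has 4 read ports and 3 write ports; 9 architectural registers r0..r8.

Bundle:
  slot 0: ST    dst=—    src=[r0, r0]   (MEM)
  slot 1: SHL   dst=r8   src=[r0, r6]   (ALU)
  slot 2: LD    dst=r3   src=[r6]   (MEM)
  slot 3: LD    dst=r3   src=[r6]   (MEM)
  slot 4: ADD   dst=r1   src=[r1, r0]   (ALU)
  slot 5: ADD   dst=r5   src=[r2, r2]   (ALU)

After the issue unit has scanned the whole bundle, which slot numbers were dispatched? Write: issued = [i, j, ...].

issued = [0, 1, 2]

(0) want 1×MEM +1rd +0wr — yes → AL3|MU2|ME1|BR1|rd3|wr3
(1) want 1×ALU +2rd +1wr — yes → AL2|MU2|ME1|BR1|rd1|wr2
(2) want 1×MEM +1rd +1wr — yes → AL2|MU2|ME0|BR1|rd0|wr1
(3) want 1×MEM +1rd +1wr — FU → AL2|MU2|ME0|BR1|rd0|wr1
(4) want 1×ALU +2rd +1wr — RD_PORT → AL2|MU2|ME0|BR1|rd0|wr1
(5) want 1×ALU +1rd +1wr — RD_PORT → AL2|MU2|ME0|BR1|rd0|wr1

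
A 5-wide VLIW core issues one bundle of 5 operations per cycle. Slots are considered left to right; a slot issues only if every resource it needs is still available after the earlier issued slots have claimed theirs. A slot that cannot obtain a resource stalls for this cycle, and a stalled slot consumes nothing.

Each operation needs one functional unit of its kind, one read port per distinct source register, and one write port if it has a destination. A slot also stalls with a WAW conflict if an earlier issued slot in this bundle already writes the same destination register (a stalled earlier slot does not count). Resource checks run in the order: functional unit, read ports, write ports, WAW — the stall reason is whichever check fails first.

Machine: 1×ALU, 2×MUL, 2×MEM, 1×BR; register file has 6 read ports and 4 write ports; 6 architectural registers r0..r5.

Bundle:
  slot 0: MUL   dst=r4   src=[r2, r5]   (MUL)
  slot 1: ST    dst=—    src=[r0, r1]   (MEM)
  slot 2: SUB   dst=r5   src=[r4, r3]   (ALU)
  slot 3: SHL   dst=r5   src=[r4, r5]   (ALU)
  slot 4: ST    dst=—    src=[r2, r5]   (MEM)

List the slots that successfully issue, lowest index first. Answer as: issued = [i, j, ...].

issued = [0, 1, 2]

(0) want 1×MUL +2rd +1wr — yes → AL1|MU1|ME2|BR1|rd4|wr3
(1) want 1×MEM +2rd +0wr — yes → AL1|MU1|ME1|BR1|rd2|wr3
(2) want 1×ALU +2rd +1wr — yes → AL0|MU1|ME1|BR1|rd0|wr2
(3) want 1×ALU +2rd +1wr — FU → AL0|MU1|ME1|BR1|rd0|wr2
(4) want 1×MEM +2rd +0wr — RD_PORT → AL0|MU1|ME1|BR1|rd0|wr2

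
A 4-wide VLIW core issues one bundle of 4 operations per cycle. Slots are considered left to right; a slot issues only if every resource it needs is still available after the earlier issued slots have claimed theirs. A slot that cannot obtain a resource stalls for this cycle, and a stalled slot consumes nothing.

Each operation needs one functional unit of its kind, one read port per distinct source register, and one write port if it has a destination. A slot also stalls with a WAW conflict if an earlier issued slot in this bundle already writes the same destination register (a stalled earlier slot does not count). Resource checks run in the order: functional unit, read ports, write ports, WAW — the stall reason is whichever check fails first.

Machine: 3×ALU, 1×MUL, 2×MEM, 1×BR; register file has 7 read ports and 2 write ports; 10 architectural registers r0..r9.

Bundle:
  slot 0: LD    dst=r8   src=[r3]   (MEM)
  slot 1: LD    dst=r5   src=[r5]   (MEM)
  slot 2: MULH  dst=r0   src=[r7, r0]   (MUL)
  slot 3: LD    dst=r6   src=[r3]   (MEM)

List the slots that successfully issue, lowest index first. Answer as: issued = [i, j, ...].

  0. MEM→r8 ⇒ go  {3A/1Mu/1Ld/1B | 6r 1w}
  1. MEM→r5 ⇒ go  {3A/1Mu/0Ld/1B | 5r 0w}
  2. MUL→r0 ⇒ no(WR_PORT)  {3A/1Mu/0Ld/1B | 5r 0w}
  3. MEM→r6 ⇒ no(FU)  {3A/1Mu/0Ld/1B | 5r 0w}

issued = [0, 1]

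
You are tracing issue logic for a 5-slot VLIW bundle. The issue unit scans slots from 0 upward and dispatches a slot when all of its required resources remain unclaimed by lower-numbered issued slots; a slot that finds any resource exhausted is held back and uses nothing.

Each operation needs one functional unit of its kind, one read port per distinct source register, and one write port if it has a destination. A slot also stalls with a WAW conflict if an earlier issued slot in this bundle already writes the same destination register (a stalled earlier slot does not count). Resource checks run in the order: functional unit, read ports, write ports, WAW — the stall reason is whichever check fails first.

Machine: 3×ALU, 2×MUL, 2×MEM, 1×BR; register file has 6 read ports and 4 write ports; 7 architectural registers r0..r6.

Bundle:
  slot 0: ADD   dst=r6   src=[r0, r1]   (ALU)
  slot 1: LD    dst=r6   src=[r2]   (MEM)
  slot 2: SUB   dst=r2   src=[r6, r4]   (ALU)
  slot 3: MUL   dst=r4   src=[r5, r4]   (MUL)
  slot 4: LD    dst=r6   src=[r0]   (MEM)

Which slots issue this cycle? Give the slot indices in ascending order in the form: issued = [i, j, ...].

issued = [0, 2, 3]

slot 0 (ALU): ISSUE — free A2,Mu2,Ld2,B1 rp4 wp3
slot 1 (MEM): stall WAW — free A2,Mu2,Ld2,B1 rp4 wp3
slot 2 (ALU): ISSUE — free A1,Mu2,Ld2,B1 rp2 wp2
slot 3 (MUL): ISSUE — free A1,Mu1,Ld2,B1 rp0 wp1
slot 4 (MEM): stall RD_PORT — free A1,Mu1,Ld2,B1 rp0 wp1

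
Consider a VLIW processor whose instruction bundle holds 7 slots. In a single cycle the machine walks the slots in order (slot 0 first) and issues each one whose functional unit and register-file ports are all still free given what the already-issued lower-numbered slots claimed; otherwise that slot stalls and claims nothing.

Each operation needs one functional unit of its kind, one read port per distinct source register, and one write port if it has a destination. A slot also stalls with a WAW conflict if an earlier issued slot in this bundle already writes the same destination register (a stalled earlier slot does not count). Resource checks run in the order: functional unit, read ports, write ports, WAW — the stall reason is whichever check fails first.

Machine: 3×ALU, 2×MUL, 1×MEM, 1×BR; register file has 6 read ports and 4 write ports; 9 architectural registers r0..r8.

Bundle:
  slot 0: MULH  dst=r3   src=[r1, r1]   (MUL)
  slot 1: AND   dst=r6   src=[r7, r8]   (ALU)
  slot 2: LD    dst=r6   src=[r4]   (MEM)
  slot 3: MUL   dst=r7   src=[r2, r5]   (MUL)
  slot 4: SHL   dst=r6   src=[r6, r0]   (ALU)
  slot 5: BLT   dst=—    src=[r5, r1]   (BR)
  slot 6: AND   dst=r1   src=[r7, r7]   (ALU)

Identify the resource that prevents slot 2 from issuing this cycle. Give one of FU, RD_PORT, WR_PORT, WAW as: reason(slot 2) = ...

reason(slot 2) = WAW

#0 MUL src=r1,r1 dispatched  <A:3 Mu:1 Ld:1 B:1 rd:5 wr:3>
#1 ALU src=r7,r8 dispatched  <A:2 Mu:1 Ld:1 B:1 rd:3 wr:2>
#2 MEM src=r4 held:WAW  <A:2 Mu:1 Ld:1 B:1 rd:3 wr:2>
#3 MUL src=r2,r5 dispatched  <A:2 Mu:0 Ld:1 B:1 rd:1 wr:1>
#4 ALU src=r6,r0 held:RD_PORT  <A:2 Mu:0 Ld:1 B:1 rd:1 wr:1>
#5 BR src=r5,r1 held:RD_PORT  <A:2 Mu:0 Ld:1 B:1 rd:1 wr:1>
#6 ALU src=r7,r7 dispatched  <A:1 Mu:0 Ld:1 B:1 rd:0 wr:0>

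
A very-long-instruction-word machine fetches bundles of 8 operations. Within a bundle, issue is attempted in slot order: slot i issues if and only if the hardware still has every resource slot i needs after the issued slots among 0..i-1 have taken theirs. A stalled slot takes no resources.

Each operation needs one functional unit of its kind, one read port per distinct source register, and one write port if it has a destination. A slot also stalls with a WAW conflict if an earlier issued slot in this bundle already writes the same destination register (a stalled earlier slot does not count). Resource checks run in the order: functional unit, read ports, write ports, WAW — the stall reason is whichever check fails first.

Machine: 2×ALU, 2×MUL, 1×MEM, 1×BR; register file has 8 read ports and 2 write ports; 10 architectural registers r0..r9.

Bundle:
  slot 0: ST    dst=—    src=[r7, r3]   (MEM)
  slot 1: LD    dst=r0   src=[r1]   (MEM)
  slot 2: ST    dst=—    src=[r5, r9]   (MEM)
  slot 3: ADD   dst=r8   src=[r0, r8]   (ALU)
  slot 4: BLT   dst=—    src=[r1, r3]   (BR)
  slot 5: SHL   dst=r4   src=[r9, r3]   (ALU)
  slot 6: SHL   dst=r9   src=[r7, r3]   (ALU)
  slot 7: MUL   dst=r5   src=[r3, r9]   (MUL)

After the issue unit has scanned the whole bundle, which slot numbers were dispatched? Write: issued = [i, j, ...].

  0. MEM ⇒ go  {2A/2Mu/0Ld/1B | 6r 2w}
  1. MEM→r0 ⇒ no(FU)  {2A/2Mu/0Ld/1B | 6r 2w}
  2. MEM ⇒ no(FU)  {2A/2Mu/0Ld/1B | 6r 2w}
  3. ALU→r8 ⇒ go  {1A/2Mu/0Ld/1B | 4r 1w}
  4. BR ⇒ go  {1A/2Mu/0Ld/0B | 2r 1w}
  5. ALU→r4 ⇒ go  {0A/2Mu/0Ld/0B | 0r 0w}
  6. ALU→r9 ⇒ no(FU)  {0A/2Mu/0Ld/0B | 0r 0w}
  7. MUL→r5 ⇒ no(RD_PORT)  {0A/2Mu/0Ld/0B | 0r 0w}

issued = [0, 3, 4, 5]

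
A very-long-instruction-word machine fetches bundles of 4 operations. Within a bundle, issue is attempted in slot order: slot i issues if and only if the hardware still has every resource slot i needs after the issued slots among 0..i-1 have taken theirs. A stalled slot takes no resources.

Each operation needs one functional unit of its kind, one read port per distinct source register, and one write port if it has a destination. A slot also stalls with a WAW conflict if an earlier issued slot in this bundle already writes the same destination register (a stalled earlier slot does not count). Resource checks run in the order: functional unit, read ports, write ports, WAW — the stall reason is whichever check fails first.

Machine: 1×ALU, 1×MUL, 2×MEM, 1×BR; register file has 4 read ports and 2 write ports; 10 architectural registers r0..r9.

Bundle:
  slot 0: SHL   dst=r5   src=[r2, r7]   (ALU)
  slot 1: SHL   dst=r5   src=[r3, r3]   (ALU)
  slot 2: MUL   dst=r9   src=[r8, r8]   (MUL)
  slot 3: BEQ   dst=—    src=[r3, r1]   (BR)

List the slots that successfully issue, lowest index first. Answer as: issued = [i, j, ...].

issued = [0, 2]

(0) want 1×ALU +2rd +1wr — yes → AL0|MU1|ME2|BR1|rd2|wr1
(1) want 1×ALU +1rd +1wr — FU → AL0|MU1|ME2|BR1|rd2|wr1
(2) want 1×MUL +1rd +1wr — yes → AL0|MU0|ME2|BR1|rd1|wr0
(3) want 1×BR +2rd +0wr — RD_PORT → AL0|MU0|ME2|BR1|rd1|wr0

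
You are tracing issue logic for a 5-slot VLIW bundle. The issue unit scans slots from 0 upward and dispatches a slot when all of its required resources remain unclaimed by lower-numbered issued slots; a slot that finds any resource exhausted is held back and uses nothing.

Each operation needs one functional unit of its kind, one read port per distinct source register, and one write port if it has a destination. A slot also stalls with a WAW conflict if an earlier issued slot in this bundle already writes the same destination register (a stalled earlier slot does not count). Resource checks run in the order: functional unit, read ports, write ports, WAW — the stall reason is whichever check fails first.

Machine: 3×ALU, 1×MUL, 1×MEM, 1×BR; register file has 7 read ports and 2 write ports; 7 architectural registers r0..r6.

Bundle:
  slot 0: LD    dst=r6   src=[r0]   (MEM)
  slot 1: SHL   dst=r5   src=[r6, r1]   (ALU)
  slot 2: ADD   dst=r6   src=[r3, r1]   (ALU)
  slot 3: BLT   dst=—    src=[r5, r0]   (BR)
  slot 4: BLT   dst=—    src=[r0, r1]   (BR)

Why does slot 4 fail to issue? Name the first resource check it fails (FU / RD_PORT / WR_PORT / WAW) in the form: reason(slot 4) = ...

reason(slot 4) = FU

#0 MEM src=r0 dispatched  <A:3 Mu:1 Ld:0 B:1 rd:6 wr:1>
#1 ALU src=r6,r1 dispatched  <A:2 Mu:1 Ld:0 B:1 rd:4 wr:0>
#2 ALU src=r3,r1 held:WR_PORT  <A:2 Mu:1 Ld:0 B:1 rd:4 wr:0>
#3 BR src=r5,r0 dispatched  <A:2 Mu:1 Ld:0 B:0 rd:2 wr:0>
#4 BR src=r0,r1 held:FU  <A:2 Mu:1 Ld:0 B:0 rd:2 wr:0>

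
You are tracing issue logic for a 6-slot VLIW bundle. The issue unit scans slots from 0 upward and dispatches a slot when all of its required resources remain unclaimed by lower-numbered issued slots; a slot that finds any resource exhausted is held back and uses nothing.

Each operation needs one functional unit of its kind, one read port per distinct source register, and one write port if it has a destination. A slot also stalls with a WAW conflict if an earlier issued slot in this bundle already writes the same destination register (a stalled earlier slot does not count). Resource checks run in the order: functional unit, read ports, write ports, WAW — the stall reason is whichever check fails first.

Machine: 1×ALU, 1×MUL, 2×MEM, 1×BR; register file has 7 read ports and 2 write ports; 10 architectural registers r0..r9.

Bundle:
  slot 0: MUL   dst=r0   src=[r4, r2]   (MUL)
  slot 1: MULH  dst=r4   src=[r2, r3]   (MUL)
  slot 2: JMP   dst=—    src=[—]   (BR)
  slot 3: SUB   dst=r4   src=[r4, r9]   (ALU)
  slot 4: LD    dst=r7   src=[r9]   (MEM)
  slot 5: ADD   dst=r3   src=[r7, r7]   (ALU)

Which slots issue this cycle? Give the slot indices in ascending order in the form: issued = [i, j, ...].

issued = [0, 2, 3]

#0 MUL src=r4,r2 dispatched  <A:1 Mu:0 Ld:2 B:1 rd:5 wr:1>
#1 MUL src=r2,r3 held:FU  <A:1 Mu:0 Ld:2 B:1 rd:5 wr:1>
#2 BR src=- dispatched  <A:1 Mu:0 Ld:2 B:0 rd:5 wr:1>
#3 ALU src=r4,r9 dispatched  <A:0 Mu:0 Ld:2 B:0 rd:3 wr:0>
#4 MEM src=r9 held:WR_PORT  <A:0 Mu:0 Ld:2 B:0 rd:3 wr:0>
#5 ALU src=r7,r7 held:FU  <A:0 Mu:0 Ld:2 B:0 rd:3 wr:0>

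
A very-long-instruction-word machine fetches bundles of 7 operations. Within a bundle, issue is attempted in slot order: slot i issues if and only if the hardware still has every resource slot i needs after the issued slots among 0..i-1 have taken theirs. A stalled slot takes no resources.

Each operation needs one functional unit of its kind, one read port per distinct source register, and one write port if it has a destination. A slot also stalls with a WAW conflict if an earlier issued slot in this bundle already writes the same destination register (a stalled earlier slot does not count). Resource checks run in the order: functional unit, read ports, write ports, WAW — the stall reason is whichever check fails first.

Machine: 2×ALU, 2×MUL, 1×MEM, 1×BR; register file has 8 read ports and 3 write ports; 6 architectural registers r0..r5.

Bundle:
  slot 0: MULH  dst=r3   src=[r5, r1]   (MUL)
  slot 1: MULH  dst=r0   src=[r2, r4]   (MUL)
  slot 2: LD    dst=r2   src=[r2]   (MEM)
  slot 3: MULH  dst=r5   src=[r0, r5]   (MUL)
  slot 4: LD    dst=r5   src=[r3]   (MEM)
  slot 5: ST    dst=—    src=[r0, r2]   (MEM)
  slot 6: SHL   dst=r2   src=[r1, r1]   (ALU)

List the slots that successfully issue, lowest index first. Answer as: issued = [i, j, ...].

issued = [0, 1, 2]

[0] MUL needs rd=2 wr=1: ok; after: ALU=2 MUL=1 MEM=1 BR=1, R=6, W=2
[1] MUL needs rd=2 wr=1: ok; after: ALU=2 MUL=0 MEM=1 BR=1, R=4, W=1
[2] MEM needs rd=1 wr=1: ok; after: ALU=2 MUL=0 MEM=0 BR=1, R=3, W=0
[3] MUL needs rd=2 wr=1: FU; after: ALU=2 MUL=0 MEM=0 BR=1, R=3, W=0
[4] MEM needs rd=1 wr=1: FU; after: ALU=2 MUL=0 MEM=0 BR=1, R=3, W=0
[5] MEM needs rd=2 wr=0: FU; after: ALU=2 MUL=0 MEM=0 BR=1, R=3, W=0
[6] ALU needs rd=1 wr=1: WR_PORT; after: ALU=2 MUL=0 MEM=0 BR=1, R=3, W=0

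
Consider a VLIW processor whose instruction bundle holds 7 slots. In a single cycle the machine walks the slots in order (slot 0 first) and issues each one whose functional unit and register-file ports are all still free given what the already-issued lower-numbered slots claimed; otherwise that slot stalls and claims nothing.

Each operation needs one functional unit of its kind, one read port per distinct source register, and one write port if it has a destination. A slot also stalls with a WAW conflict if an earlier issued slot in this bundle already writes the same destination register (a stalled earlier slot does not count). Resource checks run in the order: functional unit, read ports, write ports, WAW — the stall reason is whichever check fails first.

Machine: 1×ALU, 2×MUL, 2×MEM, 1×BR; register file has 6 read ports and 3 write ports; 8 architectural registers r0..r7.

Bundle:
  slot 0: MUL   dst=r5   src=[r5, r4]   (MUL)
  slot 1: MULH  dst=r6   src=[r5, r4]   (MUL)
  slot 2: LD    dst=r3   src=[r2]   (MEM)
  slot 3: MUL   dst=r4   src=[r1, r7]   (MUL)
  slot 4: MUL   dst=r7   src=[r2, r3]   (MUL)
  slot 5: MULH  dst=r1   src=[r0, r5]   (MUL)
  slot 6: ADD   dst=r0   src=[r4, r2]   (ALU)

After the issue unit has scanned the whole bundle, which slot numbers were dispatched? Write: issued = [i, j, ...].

issued = [0, 1, 2]

[0] MUL needs rd=2 wr=1: ok; after: ALU=1 MUL=1 MEM=2 BR=1, R=4, W=2
[1] MUL needs rd=2 wr=1: ok; after: ALU=1 MUL=0 MEM=2 BR=1, R=2, W=1
[2] MEM needs rd=1 wr=1: ok; after: ALU=1 MUL=0 MEM=1 BR=1, R=1, W=0
[3] MUL needs rd=2 wr=1: FU; after: ALU=1 MUL=0 MEM=1 BR=1, R=1, W=0
[4] MUL needs rd=2 wr=1: FU; after: ALU=1 MUL=0 MEM=1 BR=1, R=1, W=0
[5] MUL needs rd=2 wr=1: FU; after: ALU=1 MUL=0 MEM=1 BR=1, R=1, W=0
[6] ALU needs rd=2 wr=1: RD_PORT; after: ALU=1 MUL=0 MEM=1 BR=1, R=1, W=0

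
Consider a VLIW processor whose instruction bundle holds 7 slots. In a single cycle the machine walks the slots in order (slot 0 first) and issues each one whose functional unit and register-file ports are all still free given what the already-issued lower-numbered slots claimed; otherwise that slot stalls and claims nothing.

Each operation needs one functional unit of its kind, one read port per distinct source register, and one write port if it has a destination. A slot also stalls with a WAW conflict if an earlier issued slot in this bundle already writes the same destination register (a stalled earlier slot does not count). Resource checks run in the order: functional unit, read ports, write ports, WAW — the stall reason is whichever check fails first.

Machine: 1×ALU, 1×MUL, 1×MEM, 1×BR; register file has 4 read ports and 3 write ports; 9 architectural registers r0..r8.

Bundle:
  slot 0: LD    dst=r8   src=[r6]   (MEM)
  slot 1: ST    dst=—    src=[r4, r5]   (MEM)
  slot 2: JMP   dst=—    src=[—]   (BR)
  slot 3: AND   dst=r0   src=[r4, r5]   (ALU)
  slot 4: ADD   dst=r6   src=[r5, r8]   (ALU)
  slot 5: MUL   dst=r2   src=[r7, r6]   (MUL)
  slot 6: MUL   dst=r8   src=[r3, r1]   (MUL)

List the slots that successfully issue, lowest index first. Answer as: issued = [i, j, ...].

  0. MEM→r8 ⇒ go  {1A/1Mu/0Ld/1B | 3r 2w}
  1. MEM ⇒ no(FU)  {1A/1Mu/0Ld/1B | 3r 2w}
  2. BR ⇒ go  {1A/1Mu/0Ld/0B | 3r 2w}
  3. ALU→r0 ⇒ go  {0A/1Mu/0Ld/0B | 1r 1w}
  4. ALU→r6 ⇒ no(FU)  {0A/1Mu/0Ld/0B | 1r 1w}
  5. MUL→r2 ⇒ no(RD_PORT)  {0A/1Mu/0Ld/0B | 1r 1w}
  6. MUL→r8 ⇒ no(RD_PORT)  {0A/1Mu/0Ld/0B | 1r 1w}

issued = [0, 2, 3]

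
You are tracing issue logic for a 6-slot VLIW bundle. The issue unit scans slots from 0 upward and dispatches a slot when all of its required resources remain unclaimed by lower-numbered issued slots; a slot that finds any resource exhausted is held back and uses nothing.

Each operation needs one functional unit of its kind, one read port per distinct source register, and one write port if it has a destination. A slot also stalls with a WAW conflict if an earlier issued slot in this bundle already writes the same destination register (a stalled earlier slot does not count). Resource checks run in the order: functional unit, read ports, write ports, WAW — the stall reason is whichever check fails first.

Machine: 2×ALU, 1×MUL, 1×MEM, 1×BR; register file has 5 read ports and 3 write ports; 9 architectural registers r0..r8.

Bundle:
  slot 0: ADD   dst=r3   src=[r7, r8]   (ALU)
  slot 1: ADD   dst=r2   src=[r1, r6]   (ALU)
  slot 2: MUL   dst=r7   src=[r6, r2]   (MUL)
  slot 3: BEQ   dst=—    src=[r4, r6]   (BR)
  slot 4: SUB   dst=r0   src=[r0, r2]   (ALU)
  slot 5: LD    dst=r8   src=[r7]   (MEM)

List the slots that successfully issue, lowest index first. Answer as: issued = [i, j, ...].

issued = [0, 1, 5]

slot 0 (ALU): ISSUE — free A1,Mu1,Ld1,B1 rp3 wp2
slot 1 (ALU): ISSUE — free A0,Mu1,Ld1,B1 rp1 wp1
slot 2 (MUL): stall RD_PORT — free A0,Mu1,Ld1,B1 rp1 wp1
slot 3 (BR): stall RD_PORT — free A0,Mu1,Ld1,B1 rp1 wp1
slot 4 (ALU): stall FU — free A0,Mu1,Ld1,B1 rp1 wp1
slot 5 (MEM): ISSUE — free A0,Mu1,Ld0,B1 rp0 wp0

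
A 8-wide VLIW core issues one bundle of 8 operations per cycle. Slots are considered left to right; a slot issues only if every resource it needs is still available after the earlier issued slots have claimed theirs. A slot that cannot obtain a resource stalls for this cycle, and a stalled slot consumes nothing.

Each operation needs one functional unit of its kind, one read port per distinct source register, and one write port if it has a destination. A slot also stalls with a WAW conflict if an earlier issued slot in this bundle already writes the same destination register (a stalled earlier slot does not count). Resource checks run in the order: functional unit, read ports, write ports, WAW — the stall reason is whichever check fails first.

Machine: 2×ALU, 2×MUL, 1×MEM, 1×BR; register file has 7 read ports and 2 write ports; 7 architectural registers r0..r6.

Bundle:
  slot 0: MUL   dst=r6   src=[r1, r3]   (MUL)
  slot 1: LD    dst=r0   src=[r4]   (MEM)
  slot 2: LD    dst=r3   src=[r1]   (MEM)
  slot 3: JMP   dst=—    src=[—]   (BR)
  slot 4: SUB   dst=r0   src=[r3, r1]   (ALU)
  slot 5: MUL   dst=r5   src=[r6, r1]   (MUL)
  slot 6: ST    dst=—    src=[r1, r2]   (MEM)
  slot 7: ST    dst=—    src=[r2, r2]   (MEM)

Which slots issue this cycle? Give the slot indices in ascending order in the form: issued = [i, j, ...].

issued = [0, 1, 3]

(0) want 1×MUL +2rd +1wr — yes → AL2|MU1|ME1|BR1|rd5|wr1
(1) want 1×MEM +1rd +1wr — yes → AL2|MU1|ME0|BR1|rd4|wr0
(2) want 1×MEM +1rd +1wr — FU → AL2|MU1|ME0|BR1|rd4|wr0
(3) want 1×BR +0rd +0wr — yes → AL2|MU1|ME0|BR0|rd4|wr0
(4) want 1×ALU +2rd +1wr — WR_PORT → AL2|MU1|ME0|BR0|rd4|wr0
(5) want 1×MUL +2rd +1wr — WR_PORT → AL2|MU1|ME0|BR0|rd4|wr0
(6) want 1×MEM +2rd +0wr — FU → AL2|MU1|ME0|BR0|rd4|wr0
(7) want 1×MEM +1rd +0wr — FU → AL2|MU1|ME0|BR0|rd4|wr0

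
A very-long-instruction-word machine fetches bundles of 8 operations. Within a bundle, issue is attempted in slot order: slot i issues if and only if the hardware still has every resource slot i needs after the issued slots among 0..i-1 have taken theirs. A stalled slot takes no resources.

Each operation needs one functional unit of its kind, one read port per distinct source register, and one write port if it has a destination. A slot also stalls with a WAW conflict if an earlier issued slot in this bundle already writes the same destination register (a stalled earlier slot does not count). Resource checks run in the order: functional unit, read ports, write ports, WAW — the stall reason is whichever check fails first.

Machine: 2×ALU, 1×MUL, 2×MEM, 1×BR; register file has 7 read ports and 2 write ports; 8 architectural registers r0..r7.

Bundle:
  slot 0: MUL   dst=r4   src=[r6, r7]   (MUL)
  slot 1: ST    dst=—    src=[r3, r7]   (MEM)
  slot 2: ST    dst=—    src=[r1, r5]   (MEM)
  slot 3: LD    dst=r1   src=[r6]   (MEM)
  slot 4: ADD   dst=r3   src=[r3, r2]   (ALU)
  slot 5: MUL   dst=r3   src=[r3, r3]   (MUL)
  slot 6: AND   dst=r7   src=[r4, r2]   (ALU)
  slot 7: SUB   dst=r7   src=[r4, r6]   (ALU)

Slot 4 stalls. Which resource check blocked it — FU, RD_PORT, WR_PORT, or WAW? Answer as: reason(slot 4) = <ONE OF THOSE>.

[0] MUL needs rd=2 wr=1: ok; after: ALU=2 MUL=0 MEM=2 BR=1, R=5, W=1
[1] MEM needs rd=2 wr=0: ok; after: ALU=2 MUL=0 MEM=1 BR=1, R=3, W=1
[2] MEM needs rd=2 wr=0: ok; after: ALU=2 MUL=0 MEM=0 BR=1, R=1, W=1
[3] MEM needs rd=1 wr=1: FU; after: ALU=2 MUL=0 MEM=0 BR=1, R=1, W=1
[4] ALU needs rd=2 wr=1: RD_PORT; after: ALU=2 MUL=0 MEM=0 BR=1, R=1, W=1
[5] MUL needs rd=1 wr=1: FU; after: ALU=2 MUL=0 MEM=0 BR=1, R=1, W=1
[6] ALU needs rd=2 wr=1: RD_PORT; after: ALU=2 MUL=0 MEM=0 BR=1, R=1, W=1
[7] ALU needs rd=2 wr=1: RD_PORT; after: ALU=2 MUL=0 MEM=0 BR=1, R=1, W=1

reason(slot 4) = RD_PORT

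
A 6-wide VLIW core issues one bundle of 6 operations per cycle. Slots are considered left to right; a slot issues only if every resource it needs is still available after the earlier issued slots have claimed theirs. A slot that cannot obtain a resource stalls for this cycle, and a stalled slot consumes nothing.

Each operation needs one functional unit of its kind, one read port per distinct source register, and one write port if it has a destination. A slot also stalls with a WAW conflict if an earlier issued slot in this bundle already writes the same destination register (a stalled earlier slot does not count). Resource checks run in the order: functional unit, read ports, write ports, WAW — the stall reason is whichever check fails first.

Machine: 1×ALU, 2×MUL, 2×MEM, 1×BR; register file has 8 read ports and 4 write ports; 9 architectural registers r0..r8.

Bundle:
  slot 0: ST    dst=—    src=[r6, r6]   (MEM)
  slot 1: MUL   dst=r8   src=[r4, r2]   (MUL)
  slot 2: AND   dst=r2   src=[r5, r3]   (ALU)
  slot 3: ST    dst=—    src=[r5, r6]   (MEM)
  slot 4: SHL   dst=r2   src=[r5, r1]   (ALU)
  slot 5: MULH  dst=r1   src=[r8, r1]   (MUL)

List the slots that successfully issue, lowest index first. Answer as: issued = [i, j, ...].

issued = [0, 1, 2, 3]

  0. MEM ⇒ go  {1A/2Mu/1Ld/1B | 7r 4w}
  1. MUL→r8 ⇒ go  {1A/1Mu/1Ld/1B | 5r 3w}
  2. ALU→r2 ⇒ go  {0A/1Mu/1Ld/1B | 3r 2w}
  3. MEM ⇒ go  {0A/1Mu/0Ld/1B | 1r 2w}
  4. ALU→r2 ⇒ no(FU)  {0A/1Mu/0Ld/1B | 1r 2w}
  5. MUL→r1 ⇒ no(RD_PORT)  {0A/1Mu/0Ld/1B | 1r 2w}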